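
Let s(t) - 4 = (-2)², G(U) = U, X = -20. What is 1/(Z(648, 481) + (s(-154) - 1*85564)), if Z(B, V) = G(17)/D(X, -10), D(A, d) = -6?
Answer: -6/513353 ≈ -1.1688e-5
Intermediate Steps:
Z(B, V) = -17/6 (Z(B, V) = 17/(-6) = 17*(-⅙) = -17/6)
s(t) = 8 (s(t) = 4 + (-2)² = 4 + 4 = 8)
1/(Z(648, 481) + (s(-154) - 1*85564)) = 1/(-17/6 + (8 - 1*85564)) = 1/(-17/6 + (8 - 85564)) = 1/(-17/6 - 85556) = 1/(-513353/6) = -6/513353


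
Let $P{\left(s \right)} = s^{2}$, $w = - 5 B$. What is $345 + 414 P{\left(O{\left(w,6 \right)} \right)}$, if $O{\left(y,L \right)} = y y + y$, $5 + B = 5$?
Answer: $345$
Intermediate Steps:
$B = 0$ ($B = -5 + 5 = 0$)
$w = 0$ ($w = \left(-5\right) 0 = 0$)
$O{\left(y,L \right)} = y + y^{2}$ ($O{\left(y,L \right)} = y^{2} + y = y + y^{2}$)
$345 + 414 P{\left(O{\left(w,6 \right)} \right)} = 345 + 414 \left(0 \left(1 + 0\right)\right)^{2} = 345 + 414 \left(0 \cdot 1\right)^{2} = 345 + 414 \cdot 0^{2} = 345 + 414 \cdot 0 = 345 + 0 = 345$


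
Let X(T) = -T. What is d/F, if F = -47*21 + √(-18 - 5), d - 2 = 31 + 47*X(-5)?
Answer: -66129/243548 - 67*I*√23/243548 ≈ -0.27152 - 0.0013193*I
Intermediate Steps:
d = 268 (d = 2 + (31 + 47*(-1*(-5))) = 2 + (31 + 47*5) = 2 + (31 + 235) = 2 + 266 = 268)
F = -987 + I*√23 (F = -987 + √(-23) = -987 + I*√23 ≈ -987.0 + 4.7958*I)
d/F = 268/(-987 + I*√23)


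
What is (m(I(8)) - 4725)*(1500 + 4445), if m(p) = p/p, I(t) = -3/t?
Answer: -28084180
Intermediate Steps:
m(p) = 1
(m(I(8)) - 4725)*(1500 + 4445) = (1 - 4725)*(1500 + 4445) = -4724*5945 = -28084180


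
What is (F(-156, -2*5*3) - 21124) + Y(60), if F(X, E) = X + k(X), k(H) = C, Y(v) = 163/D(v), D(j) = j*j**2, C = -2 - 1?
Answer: -4597127837/216000 ≈ -21283.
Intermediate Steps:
C = -3
D(j) = j**3
Y(v) = 163/v**3 (Y(v) = 163/(v**3) = 163/v**3)
k(H) = -3
F(X, E) = -3 + X (F(X, E) = X - 3 = -3 + X)
(F(-156, -2*5*3) - 21124) + Y(60) = ((-3 - 156) - 21124) + 163/60**3 = (-159 - 21124) + 163*(1/216000) = -21283 + 163/216000 = -4597127837/216000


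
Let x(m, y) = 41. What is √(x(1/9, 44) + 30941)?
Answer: √30982 ≈ 176.02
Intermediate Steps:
√(x(1/9, 44) + 30941) = √(41 + 30941) = √30982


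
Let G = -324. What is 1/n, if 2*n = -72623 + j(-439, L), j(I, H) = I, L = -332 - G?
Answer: -1/36531 ≈ -2.7374e-5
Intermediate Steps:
L = -8 (L = -332 - 1*(-324) = -332 + 324 = -8)
n = -36531 (n = (-72623 - 439)/2 = (½)*(-73062) = -36531)
1/n = 1/(-36531) = -1/36531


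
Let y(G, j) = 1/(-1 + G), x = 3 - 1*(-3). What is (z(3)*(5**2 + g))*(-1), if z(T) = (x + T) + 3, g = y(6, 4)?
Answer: -1512/5 ≈ -302.40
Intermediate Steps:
x = 6 (x = 3 + 3 = 6)
g = 1/5 (g = 1/(-1 + 6) = 1/5 ≈ 0.20000)
z(T) = 9 + T (z(T) = (6 + T) + 3 = 9 + T)
(z(3)*(5**2 + g))*(-1) = ((9 + 3)*(5**2 + 1/5))*(-1) = (12*(25 + 1/5))*(-1) = (12*(126/5))*(-1) = (1512/5)*(-1) = -1512/5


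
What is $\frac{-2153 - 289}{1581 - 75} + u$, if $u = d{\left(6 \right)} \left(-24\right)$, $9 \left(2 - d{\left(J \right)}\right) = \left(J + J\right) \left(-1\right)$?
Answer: $- \frac{20487}{251} \approx -81.621$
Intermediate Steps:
$d{\left(J \right)} = 2 + \frac{2 J}{9}$ ($d{\left(J \right)} = 2 - \frac{\left(J + J\right) \left(-1\right)}{9} = 2 - \frac{2 J \left(-1\right)}{9} = 2 - \frac{\left(-2\right) J}{9} = 2 + \frac{2 J}{9}$)
$u = -80$ ($u = \left(2 + \frac{2}{9} \cdot 6\right) \left(-24\right) = \left(2 + \frac{4}{3}\right) \left(-24\right) = \frac{10}{3} \left(-24\right) = -80$)
$\frac{-2153 - 289}{1581 - 75} + u = \frac{-2153 - 289}{1581 - 75} - 80 = - \frac{2442}{1506} - 80 = \left(-2442\right) \frac{1}{1506} - 80 = - \frac{407}{251} - 80 = - \frac{20487}{251}$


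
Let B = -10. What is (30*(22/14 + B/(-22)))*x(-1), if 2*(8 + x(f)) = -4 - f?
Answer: -44460/77 ≈ -577.40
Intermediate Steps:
x(f) = -10 - f/2 (x(f) = -8 + (-4 - f)/2 = -8 + (-2 - f/2) = -10 - f/2)
(30*(22/14 + B/(-22)))*x(-1) = (30*(22/14 - 10/(-22)))*(-10 - 1/2*(-1)) = (30*(22*(1/14) - 10*(-1/22)))*(-10 + 1/2) = (30*(11/7 + 5/11))*(-19/2) = (30*(156/77))*(-19/2) = (4680/77)*(-19/2) = -44460/77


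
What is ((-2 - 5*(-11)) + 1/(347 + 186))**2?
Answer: 798062500/284089 ≈ 2809.2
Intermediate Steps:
((-2 - 5*(-11)) + 1/(347 + 186))**2 = ((-2 + 55) + 1/533)**2 = (53 + 1/533)**2 = (28250/533)**2 = 798062500/284089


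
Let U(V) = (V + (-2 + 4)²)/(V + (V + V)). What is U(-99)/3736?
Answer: 95/1109592 ≈ 8.5617e-5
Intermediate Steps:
U(V) = (4 + V)/(3*V) (U(V) = (V + 2²)/(V + 2*V) = (V + 4)/((3*V)) = (4 + V)*(1/(3*V)) = (4 + V)/(3*V))
U(-99)/3736 = ((⅓)*(4 - 99)/(-99))/3736 = ((⅓)*(-1/99)*(-95))*(1/3736) = (95/297)*(1/3736) = 95/1109592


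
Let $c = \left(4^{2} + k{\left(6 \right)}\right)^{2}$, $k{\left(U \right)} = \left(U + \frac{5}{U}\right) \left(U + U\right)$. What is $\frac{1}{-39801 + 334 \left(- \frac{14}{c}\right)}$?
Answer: $- \frac{343}{13651910} \approx -2.5125 \cdot 10^{-5}$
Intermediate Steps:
$k{\left(U \right)} = 2 U \left(U + \frac{5}{U}\right)$ ($k{\left(U \right)} = \left(U + \frac{5}{U}\right) 2 U = 2 U \left(U + \frac{5}{U}\right)$)
$c = 9604$ ($c = \left(4^{2} + \left(10 + 2 \cdot 6^{2}\right)\right)^{2} = \left(16 + \left(10 + 2 \cdot 36\right)\right)^{2} = \left(16 + \left(10 + 72\right)\right)^{2} = \left(16 + 82\right)^{2} = 98^{2} = 9604$)
$\frac{1}{-39801 + 334 \left(- \frac{14}{c}\right)} = \frac{1}{-39801 + 334 \left(- \frac{14}{9604}\right)} = \frac{1}{-39801 + 334 \left(\left(-14\right) \frac{1}{9604}\right)} = \frac{1}{-39801 + 334 \left(- \frac{1}{686}\right)} = \frac{1}{-39801 - \frac{167}{343}} = \frac{1}{- \frac{13651910}{343}} = - \frac{343}{13651910}$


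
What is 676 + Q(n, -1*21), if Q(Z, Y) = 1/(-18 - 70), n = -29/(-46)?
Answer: 59487/88 ≈ 675.99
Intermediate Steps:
n = 29/46 (n = -29*(-1/46) = 29/46 ≈ 0.63043)
Q(Z, Y) = -1/88 (Q(Z, Y) = 1/(-88) = -1/88)
676 + Q(n, -1*21) = 676 - 1/88 = 59487/88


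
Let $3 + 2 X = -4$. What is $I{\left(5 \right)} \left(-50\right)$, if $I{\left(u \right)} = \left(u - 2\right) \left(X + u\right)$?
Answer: $-225$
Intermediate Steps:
$X = - \frac{7}{2}$ ($X = - \frac{3}{2} + \frac{1}{2} \left(-4\right) = - \frac{3}{2} - 2 = - \frac{7}{2} \approx -3.5$)
$I{\left(u \right)} = \left(-2 + u\right) \left(- \frac{7}{2} + u\right)$ ($I{\left(u \right)} = \left(u - 2\right) \left(- \frac{7}{2} + u\right) = \left(-2 + u\right) \left(- \frac{7}{2} + u\right)$)
$I{\left(5 \right)} \left(-50\right) = \left(7 + 5^{2} - \frac{55}{2}\right) \left(-50\right) = \left(7 + 25 - \frac{55}{2}\right) \left(-50\right) = \frac{9}{2} \left(-50\right) = -225$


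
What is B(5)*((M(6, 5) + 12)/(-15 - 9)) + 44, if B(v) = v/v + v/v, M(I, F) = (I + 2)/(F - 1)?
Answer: 257/6 ≈ 42.833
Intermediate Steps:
M(I, F) = (2 + I)/(-1 + F)
B(v) = 2 (B(v) = 1 + 1 = 2)
B(5)*((M(6, 5) + 12)/(-15 - 9)) + 44 = 2*(((2 + 6)/(-1 + 5) + 12)/(-15 - 9)) + 44 = 2*((8/4 + 12)/(-24)) + 44 = 2*(((1/4)*8 + 12)*(-1/24)) + 44 = 2*((2 + 12)*(-1/24)) + 44 = 2*(14*(-1/24)) + 44 = 2*(-7/12) + 44 = -7/6 + 44 = 257/6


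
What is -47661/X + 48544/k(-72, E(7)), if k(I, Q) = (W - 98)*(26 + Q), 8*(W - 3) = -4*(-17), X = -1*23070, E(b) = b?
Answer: -655907837/43902210 ≈ -14.940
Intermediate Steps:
X = -23070
W = 23/2 (W = 3 + (-4*(-17))/8 = 3 + (⅛)*68 = 3 + 17/2 = 23/2 ≈ 11.500)
k(I, Q) = -2249 - 173*Q/2 (k(I, Q) = (23/2 - 98)*(26 + Q) = -173*(26 + Q)/2 = -2249 - 173*Q/2)
-47661/X + 48544/k(-72, E(7)) = -47661/(-23070) + 48544/(-2249 - 173/2*7) = -47661*(-1/23070) + 48544/(-2249 - 1211/2) = 15887/7690 + 48544/(-5709/2) = 15887/7690 + 48544*(-2/5709) = 15887/7690 - 97088/5709 = -655907837/43902210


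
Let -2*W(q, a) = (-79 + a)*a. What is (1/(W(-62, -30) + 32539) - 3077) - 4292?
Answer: -227731575/30904 ≈ -7369.0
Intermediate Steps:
W(q, a) = -a*(-79 + a)/2 (W(q, a) = -(-79 + a)*a/2 = -a*(-79 + a)/2)
(1/(W(-62, -30) + 32539) - 3077) - 4292 = (1/((½)*(-30)*(79 - 1*(-30)) + 32539) - 3077) - 4292 = (1/((½)*(-30)*(79 + 30) + 32539) - 3077) - 4292 = (1/((½)*(-30)*109 + 32539) - 3077) - 4292 = (1/(-1635 + 32539) - 3077) - 4292 = (1/30904 - 3077) - 4292 = -95091607/30904 - 4292 = -227731575/30904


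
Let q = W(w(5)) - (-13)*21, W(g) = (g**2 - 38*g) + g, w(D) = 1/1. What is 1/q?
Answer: 1/237 ≈ 0.0042194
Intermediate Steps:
w(D) = 1
W(g) = g**2 - 37*g
q = 237 (q = 1*(-37 + 1) - (-13)*21 = 1*(-36) - 1*(-273) = -36 + 273 = 237)
1/q = 1/237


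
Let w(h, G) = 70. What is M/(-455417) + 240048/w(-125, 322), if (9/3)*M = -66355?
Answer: 163985232449/47818785 ≈ 3429.3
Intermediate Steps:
M = -66355/3 (M = (1/3)*(-66355) = -66355/3 ≈ -22118.)
M/(-455417) + 240048/w(-125, 322) = -66355/3/(-455417) + 240048/70 = -66355/3*(-1/455417) + 240048*(1/70) = 66355/1366251 + 120024/35 = 163985232449/47818785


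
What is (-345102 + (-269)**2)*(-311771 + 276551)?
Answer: 9605938020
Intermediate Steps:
(-345102 + (-269)**2)*(-311771 + 276551) = (-345102 + 72361)*(-35220) = -272741*(-35220) = 9605938020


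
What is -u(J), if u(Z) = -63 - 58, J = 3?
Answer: 121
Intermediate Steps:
u(Z) = -121
-u(J) = -1*(-121) = 121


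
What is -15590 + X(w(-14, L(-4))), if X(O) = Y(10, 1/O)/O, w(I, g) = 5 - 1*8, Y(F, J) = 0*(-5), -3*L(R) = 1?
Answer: -15590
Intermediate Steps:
L(R) = -1/3 (L(R) = -1/3*1 = -1/3)
Y(F, J) = 0
w(I, g) = -3 (w(I, g) = 5 - 8 = -3)
X(O) = 0 (X(O) = 0/O = 0)
-15590 + X(w(-14, L(-4))) = -15590 + 0 = -15590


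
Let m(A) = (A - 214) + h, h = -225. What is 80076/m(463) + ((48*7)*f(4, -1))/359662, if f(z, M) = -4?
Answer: 1200010919/359662 ≈ 3336.5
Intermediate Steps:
m(A) = -439 + A (m(A) = (A - 214) - 225 = (-214 + A) - 225 = -439 + A)
80076/m(463) + ((48*7)*f(4, -1))/359662 = 80076/(-439 + 463) + ((48*7)*(-4))/359662 = 80076/24 + (336*(-4))*(1/359662) = 80076*(1/24) - 1344*1/359662 = 6673/2 - 672/179831 = 1200010919/359662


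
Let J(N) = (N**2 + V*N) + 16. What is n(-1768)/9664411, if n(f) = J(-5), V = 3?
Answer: 26/9664411 ≈ 2.6903e-6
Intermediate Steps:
J(N) = 16 + N**2 + 3*N (J(N) = (N**2 + 3*N) + 16 = 16 + N**2 + 3*N)
n(f) = 26 (n(f) = 16 + (-5)**2 + 3*(-5) = 16 + 25 - 15 = 26)
n(-1768)/9664411 = 26/9664411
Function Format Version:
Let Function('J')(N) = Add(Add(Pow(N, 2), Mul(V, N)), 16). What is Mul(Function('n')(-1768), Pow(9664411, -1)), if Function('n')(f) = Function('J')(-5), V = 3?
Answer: Rational(26, 9664411) ≈ 2.6903e-6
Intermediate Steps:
Function('J')(N) = Add(16, Pow(N, 2), Mul(3, N)) (Function('J')(N) = Add(Add(Pow(N, 2), Mul(3, N)), 16) = Add(16, Pow(N, 2), Mul(3, N)))
Function('n')(f) = 26 (Function('n')(f) = Add(16, Pow(-5, 2), Mul(3, -5)) = Add(16, 25, -15) = 26)
Mul(Function('n')(-1768), Pow(9664411, -1)) = Mul(26, Pow(9664411, -1)) = Mul(26, Rational(1, 9664411)) = Rational(26, 9664411)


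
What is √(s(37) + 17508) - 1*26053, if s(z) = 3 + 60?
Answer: -26053 + √17571 ≈ -25920.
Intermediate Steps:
s(z) = 63
√(s(37) + 17508) - 1*26053 = √(63 + 17508) - 1*26053 = √17571 - 26053 = -26053 + √17571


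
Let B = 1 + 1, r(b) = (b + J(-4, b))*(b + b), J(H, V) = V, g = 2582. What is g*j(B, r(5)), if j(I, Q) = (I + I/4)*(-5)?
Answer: -32275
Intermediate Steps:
r(b) = 4*b**2 (r(b) = (b + b)*(b + b) = (2*b)*(2*b) = 4*b**2)
B = 2
j(I, Q) = -25*I/4 (j(I, Q) = (I + I*(1/4))*(-5) = (I + I/4)*(-5) = (5*I/4)*(-5) = -25*I/4)
g*j(B, r(5)) = 2582*(-25/4*2) = 2582*(-25/2) = -32275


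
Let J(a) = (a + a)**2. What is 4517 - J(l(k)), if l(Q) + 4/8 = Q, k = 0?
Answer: 4516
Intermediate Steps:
l(Q) = -1/2 + Q
J(a) = 4*a**2 (J(a) = (2*a)**2 = 4*a**2)
4517 - J(l(k)) = 4517 - 4*(-1/2 + 0)**2 = 4517 - 4*(-1/2)**2 = 4517 - 4/4 = 4517 - 1*1 = 4517 - 1 = 4516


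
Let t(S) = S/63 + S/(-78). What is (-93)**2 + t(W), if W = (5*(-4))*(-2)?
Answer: 7083631/819 ≈ 8649.1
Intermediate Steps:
W = 40 (W = -20*(-2) = 40)
t(S) = 5*S/1638 (t(S) = S*(1/63) + S*(-1/78) = S/63 - S/78 = 5*S/1638)
(-93)**2 + t(W) = (-93)**2 + (5/1638)*40 = 8649 + 100/819 = 7083631/819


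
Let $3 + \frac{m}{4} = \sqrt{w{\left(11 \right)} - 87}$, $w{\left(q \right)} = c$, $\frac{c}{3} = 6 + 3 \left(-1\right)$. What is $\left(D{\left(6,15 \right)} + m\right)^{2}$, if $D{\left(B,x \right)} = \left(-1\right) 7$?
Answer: $\left(19 - 4 i \sqrt{78}\right)^{2} \approx -887.0 - 1342.4 i$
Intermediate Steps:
$D{\left(B,x \right)} = -7$
$c = 9$ ($c = 3 \left(6 + 3 \left(-1\right)\right) = 3 \left(6 - 3\right) = 3 \cdot 3 = 9$)
$w{\left(q \right)} = 9$
$m = -12 + 4 i \sqrt{78}$ ($m = -12 + 4 \sqrt{9 - 87} = -12 + 4 \sqrt{-78} = -12 + 4 i \sqrt{78} \approx -12.0 + 35.327 i$)
$\left(D{\left(6,15 \right)} + m\right)^{2} = \left(-7 - \left(12 - 4 i \sqrt{78}\right)\right)^{2} = \left(-19 + 4 i \sqrt{78}\right)^{2}$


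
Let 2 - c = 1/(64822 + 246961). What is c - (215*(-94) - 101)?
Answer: 6333248078/311783 ≈ 20313.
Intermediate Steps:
c = 623565/311783 (c = 2 - 1/(64822 + 246961) = 2 - 1/311783 = 623565/311783 ≈ 2.0000)
c - (215*(-94) - 101) = 623565/311783 - (215*(-94) - 101) = 623565/311783 - (-20210 - 101) = 623565/311783 - 1*(-20311) = 623565/311783 + 20311 = 6333248078/311783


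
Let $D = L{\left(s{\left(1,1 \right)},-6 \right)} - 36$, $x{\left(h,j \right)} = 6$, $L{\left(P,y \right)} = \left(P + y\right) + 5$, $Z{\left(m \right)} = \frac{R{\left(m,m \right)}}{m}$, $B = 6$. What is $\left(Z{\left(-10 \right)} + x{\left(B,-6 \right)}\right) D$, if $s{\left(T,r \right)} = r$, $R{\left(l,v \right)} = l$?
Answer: $-252$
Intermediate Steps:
$Z{\left(m \right)} = 1$ ($Z{\left(m \right)} = \frac{m}{m} = 1$)
$L{\left(P,y \right)} = 5 + P + y$
$D = -36$ ($D = \left(5 + 1 - 6\right) - 36 = 0 - 36 = -36$)
$\left(Z{\left(-10 \right)} + x{\left(B,-6 \right)}\right) D = \left(1 + 6\right) \left(-36\right) = 7 \left(-36\right) = -252$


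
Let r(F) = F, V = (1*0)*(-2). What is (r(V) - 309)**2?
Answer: 95481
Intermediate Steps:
V = 0 (V = 0*(-2) = 0)
(r(V) - 309)**2 = (0 - 309)**2 = (-309)**2 = 95481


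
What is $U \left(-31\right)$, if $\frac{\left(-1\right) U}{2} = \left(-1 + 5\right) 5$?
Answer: $1240$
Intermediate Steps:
$U = -40$ ($U = - 2 \left(-1 + 5\right) 5 = - 2 \cdot 4 \cdot 5 = \left(-2\right) 20 = -40$)
$U \left(-31\right) = \left(-40\right) \left(-31\right) = 1240$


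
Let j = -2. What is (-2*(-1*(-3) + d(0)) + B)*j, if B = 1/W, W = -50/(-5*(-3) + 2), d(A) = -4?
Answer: -83/25 ≈ -3.3200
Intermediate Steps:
W = -50/17 (W = -50/(15 + 2) = -50/17 ≈ -2.9412)
B = -17/50 (B = 1/(-50/17) = -17/50 ≈ -0.34000)
(-2*(-1*(-3) + d(0)) + B)*j = (-2*(-1*(-3) - 4) - 17/50)*(-2) = (-2*(3 - 4) - 17/50)*(-2) = (-2*(-1) - 17/50)*(-2) = (2 - 17/50)*(-2) = (83/50)*(-2) = -83/25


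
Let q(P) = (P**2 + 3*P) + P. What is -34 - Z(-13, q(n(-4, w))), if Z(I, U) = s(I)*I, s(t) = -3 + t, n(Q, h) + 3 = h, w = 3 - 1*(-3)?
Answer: -242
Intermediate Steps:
w = 6 (w = 3 + 3 = 6)
n(Q, h) = -3 + h
q(P) = P**2 + 4*P
Z(I, U) = I*(-3 + I) (Z(I, U) = (-3 + I)*I = I*(-3 + I))
-34 - Z(-13, q(n(-4, w))) = -34 - (-13)*(-3 - 13) = -34 - (-13)*(-16) = -34 - 1*208 = -34 - 208 = -242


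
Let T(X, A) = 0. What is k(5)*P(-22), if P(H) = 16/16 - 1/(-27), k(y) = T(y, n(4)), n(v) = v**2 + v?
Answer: 0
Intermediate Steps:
n(v) = v + v**2
k(y) = 0
P(H) = 28/27 (P(H) = 16*(1/16) - 1*(-1/27) = 1 + 1/27 = 28/27)
k(5)*P(-22) = 0*(28/27) = 0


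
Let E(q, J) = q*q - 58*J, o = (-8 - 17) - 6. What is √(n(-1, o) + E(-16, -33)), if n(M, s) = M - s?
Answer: 10*√22 ≈ 46.904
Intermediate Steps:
o = -31 (o = -25 - 6 = -31)
E(q, J) = q² - 58*J
√(n(-1, o) + E(-16, -33)) = √((-1 - 1*(-31)) + ((-16)² - 58*(-33))) = √((-1 + 31) + (256 + 1914)) = √(30 + 2170) = √2200 = 10*√22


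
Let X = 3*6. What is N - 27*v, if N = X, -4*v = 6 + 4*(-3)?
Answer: -45/2 ≈ -22.500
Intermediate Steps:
X = 18
v = 3/2 (v = -(6 + 4*(-3))/4 = -(6 - 12)/4 = -¼*(-6) = 3/2 ≈ 1.5000)
N = 18
N - 27*v = 18 - 27*3/2 = 18 - 81/2 = -45/2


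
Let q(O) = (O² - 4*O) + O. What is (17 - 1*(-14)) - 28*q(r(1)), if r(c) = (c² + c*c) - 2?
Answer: 31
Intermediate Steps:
r(c) = -2 + 2*c² (r(c) = (c² + c²) - 2 = 2*c² - 2 = -2 + 2*c²)
q(O) = O² - 3*O
(17 - 1*(-14)) - 28*q(r(1)) = (17 - 1*(-14)) - 28*(-2 + 2*1²)*(-3 + (-2 + 2*1²)) = (17 + 14) - 28*(-2 + 2*1)*(-3 + (-2 + 2*1)) = 31 - 28*(-2 + 2)*(-3 + (-2 + 2)) = 31 - 0*(-3 + 0) = 31 - 0*(-3) = 31 - 28*0 = 31 + 0 = 31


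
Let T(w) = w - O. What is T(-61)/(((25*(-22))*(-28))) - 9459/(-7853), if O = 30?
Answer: 20707711/17276600 ≈ 1.1986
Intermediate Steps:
T(w) = -30 + w (T(w) = w - 1*30 = w - 30 = -30 + w)
T(-61)/(((25*(-22))*(-28))) - 9459/(-7853) = (-30 - 61)/(((25*(-22))*(-28))) - 9459/(-7853) = -91/((-550*(-28))) - 9459*(-1/7853) = -91/15400 + 9459/7853 = -91*1/15400 + 9459/7853 = -13/2200 + 9459/7853 = 20707711/17276600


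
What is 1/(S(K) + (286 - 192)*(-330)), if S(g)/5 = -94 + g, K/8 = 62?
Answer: -1/29010 ≈ -3.4471e-5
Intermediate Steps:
K = 496 (K = 8*62 = 496)
S(g) = -470 + 5*g (S(g) = 5*(-94 + g) = -470 + 5*g)
1/(S(K) + (286 - 192)*(-330)) = 1/((-470 + 5*496) + (286 - 192)*(-330)) = 1/((-470 + 2480) + 94*(-330)) = 1/(2010 - 31020) = 1/(-29010) = -1/29010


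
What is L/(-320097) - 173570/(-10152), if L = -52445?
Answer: 9348609655/541604124 ≈ 17.261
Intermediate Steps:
L/(-320097) - 173570/(-10152) = -52445/(-320097) - 173570/(-10152) = -52445*(-1/320097) - 173570*(-1/10152) = 52445/320097 + 86785/5076 = 9348609655/541604124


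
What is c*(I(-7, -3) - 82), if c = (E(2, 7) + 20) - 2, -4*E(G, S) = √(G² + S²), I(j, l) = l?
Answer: -1530 + 85*√53/4 ≈ -1375.3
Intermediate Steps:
E(G, S) = -√(G² + S²)/4
c = 18 - √53/4 (c = (-√(2² + 7²)/4 + 20) - 2 = (-√(4 + 49)/4 + 20) - 2 = (-√53/4 + 20) - 2 = (20 - √53/4) - 2 = 18 - √53/4 ≈ 16.180)
c*(I(-7, -3) - 82) = (18 - √53/4)*(-3 - 82) = (18 - √53/4)*(-85) = -1530 + 85*√53/4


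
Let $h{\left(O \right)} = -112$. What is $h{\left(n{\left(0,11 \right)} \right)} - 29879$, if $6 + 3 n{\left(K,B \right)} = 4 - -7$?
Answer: $-29991$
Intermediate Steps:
$n{\left(K,B \right)} = \frac{5}{3}$ ($n{\left(K,B \right)} = -2 + \frac{4 - -7}{3} = -2 + \frac{4 + 7}{3} = -2 + \frac{1}{3} \cdot 11 = -2 + \frac{11}{3} = \frac{5}{3}$)
$h{\left(n{\left(0,11 \right)} \right)} - 29879 = -112 - 29879 = -29991$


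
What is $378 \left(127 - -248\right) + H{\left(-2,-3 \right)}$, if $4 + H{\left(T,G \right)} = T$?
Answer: $141744$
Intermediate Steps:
$H{\left(T,G \right)} = -4 + T$
$378 \left(127 - -248\right) + H{\left(-2,-3 \right)} = 378 \left(127 - -248\right) - 6 = 378 \left(127 + 248\right) - 6 = 378 \cdot 375 - 6 = 141750 - 6 = 141744$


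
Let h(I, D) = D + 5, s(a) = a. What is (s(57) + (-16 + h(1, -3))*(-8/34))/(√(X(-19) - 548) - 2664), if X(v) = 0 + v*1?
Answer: -303400/13406319 - 1025*I*√7/13406319 ≈ -0.022631 - 0.00020228*I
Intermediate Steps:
X(v) = v (X(v) = 0 + v = v)
h(I, D) = 5 + D
(s(57) + (-16 + h(1, -3))*(-8/34))/(√(X(-19) - 548) - 2664) = (57 + (-16 + (5 - 3))*(-8/34))/(√(-19 - 548) - 2664) = (57 + (-16 + 2)*(-8*1/34))/(√(-567) - 2664) = (57 - 14*(-4/17))/(9*I*√7 - 2664) = (57 + 56/17)/(-2664 + 9*I*√7) = 1025/(17*(-2664 + 9*I*√7))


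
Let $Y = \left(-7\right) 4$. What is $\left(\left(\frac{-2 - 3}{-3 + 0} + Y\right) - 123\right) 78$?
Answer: $-11648$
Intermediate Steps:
$Y = -28$
$\left(\left(\frac{-2 - 3}{-3 + 0} + Y\right) - 123\right) 78 = \left(\left(\frac{-2 - 3}{-3 + 0} - 28\right) - 123\right) 78 = \left(\left(\frac{-2 - 3}{-3} - 28\right) - 123\right) 78 = \left(\left(- \frac{-2 - 3}{3} - 28\right) - 123\right) 78 = \left(\left(\left(- \frac{1}{3}\right) \left(-5\right) - 28\right) - 123\right) 78 = \left(\left(\frac{5}{3} - 28\right) - 123\right) 78 = \left(- \frac{79}{3} - 123\right) 78 = \left(- \frac{448}{3}\right) 78 = -11648$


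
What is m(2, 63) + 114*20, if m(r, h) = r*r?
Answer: 2284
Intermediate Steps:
m(r, h) = r²
m(2, 63) + 114*20 = 2² + 114*20 = 4 + 2280 = 2284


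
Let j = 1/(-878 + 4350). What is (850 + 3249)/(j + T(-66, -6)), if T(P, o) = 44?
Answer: 14231728/152769 ≈ 93.158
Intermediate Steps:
j = 1/3472 ≈ 0.00028802
(850 + 3249)/(j + T(-66, -6)) = (850 + 3249)/(1/3472 + 44) = 4099/(152769/3472) = 4099*(3472/152769) = 14231728/152769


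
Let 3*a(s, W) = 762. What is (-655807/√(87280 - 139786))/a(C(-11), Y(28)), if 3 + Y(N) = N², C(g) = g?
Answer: 655807*I*√5834/4445508 ≈ 11.268*I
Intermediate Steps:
Y(N) = -3 + N²
a(s, W) = 254 (a(s, W) = (⅓)*762 = 254)
(-655807/√(87280 - 139786))/a(C(-11), Y(28)) = -655807/√(87280 - 139786)/254 = -655807*(-I*√5834/17502)*(1/254) = -(-655807)*I*√5834/17502*(1/254) = (655807*I*√5834/17502)*(1/254) = 655807*I*√5834/4445508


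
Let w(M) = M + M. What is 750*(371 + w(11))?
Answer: 294750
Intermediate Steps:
w(M) = 2*M
750*(371 + w(11)) = 750*(371 + 2*11) = 750*(371 + 22) = 750*393 = 294750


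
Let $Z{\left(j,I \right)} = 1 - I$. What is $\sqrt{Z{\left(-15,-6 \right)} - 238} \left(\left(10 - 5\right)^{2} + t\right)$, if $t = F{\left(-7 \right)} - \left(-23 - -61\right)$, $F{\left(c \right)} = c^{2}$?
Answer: $36 i \sqrt{231} \approx 547.15 i$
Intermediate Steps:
$t = 11$ ($t = \left(-7\right)^{2} - \left(-23 - -61\right) = 49 - \left(-23 + 61\right) = 49 - 38 = 11$)
$\sqrt{Z{\left(-15,-6 \right)} - 238} \left(\left(10 - 5\right)^{2} + t\right) = \sqrt{\left(1 - -6\right) - 238} \left(\left(10 - 5\right)^{2} + 11\right) = \sqrt{\left(1 + 6\right) - 238} \left(5^{2} + 11\right) = \sqrt{7 - 238} \left(25 + 11\right) = \sqrt{-231} \cdot 36 = i \sqrt{231} \cdot 36 = 36 i \sqrt{231}$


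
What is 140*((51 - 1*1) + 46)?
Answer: 13440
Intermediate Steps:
140*((51 - 1*1) + 46) = 140*((51 - 1) + 46) = 140*(50 + 46) = 140*96 = 13440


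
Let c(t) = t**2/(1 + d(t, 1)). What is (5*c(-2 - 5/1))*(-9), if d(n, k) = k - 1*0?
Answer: -2205/2 ≈ -1102.5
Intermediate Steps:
d(n, k) = k (d(n, k) = k + 0 = k)
c(t) = t**2/2 (c(t) = t**2/(1 + 1) = t**2/2)
(5*c(-2 - 5/1))*(-9) = (5*((-2 - 5/1)**2/2))*(-9) = (5*((-2 - 5)**2/2))*(-9) = (5*((1/2)*(-7)**2))*(-9) = (5*((1/2)*49))*(-9) = (5*(49/2))*(-9) = (245/2)*(-9) = -2205/2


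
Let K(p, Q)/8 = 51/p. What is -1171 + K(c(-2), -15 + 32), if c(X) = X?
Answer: -1375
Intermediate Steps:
K(p, Q) = 408/p (K(p, Q) = 8*(51/p) = 408/p)
-1171 + K(c(-2), -15 + 32) = -1171 + 408/(-2) = -1171 + 408*(-½) = -1171 - 204 = -1375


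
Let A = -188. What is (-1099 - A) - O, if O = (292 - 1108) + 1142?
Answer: -1237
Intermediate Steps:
O = 326 (O = -816 + 1142 = 326)
(-1099 - A) - O = (-1099 - 1*(-188)) - 1*326 = (-1099 + 188) - 326 = -911 - 326 = -1237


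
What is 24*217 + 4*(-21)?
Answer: 5124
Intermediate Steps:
24*217 + 4*(-21) = 5208 - 84 = 5124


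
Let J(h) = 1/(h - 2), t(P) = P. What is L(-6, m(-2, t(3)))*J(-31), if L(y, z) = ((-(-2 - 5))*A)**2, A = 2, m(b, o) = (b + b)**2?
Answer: -196/33 ≈ -5.9394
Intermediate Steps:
m(b, o) = 4*b**2 (m(b, o) = (2*b)**2 = 4*b**2)
J(h) = 1/(-2 + h)
L(y, z) = 196 (L(y, z) = (-(-2 - 5)*2)**2 = (-1*(-7)*2)**2 = (7*2)**2 = 14**2 = 196)
L(-6, m(-2, t(3)))*J(-31) = 196/(-2 - 31) = 196/(-33) = 196*(-1/33) = -196/33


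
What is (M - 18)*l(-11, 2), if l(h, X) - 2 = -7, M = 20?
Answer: -10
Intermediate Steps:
l(h, X) = -5 (l(h, X) = 2 - 7 = -5)
(M - 18)*l(-11, 2) = (20 - 18)*(-5) = 2*(-5) = -10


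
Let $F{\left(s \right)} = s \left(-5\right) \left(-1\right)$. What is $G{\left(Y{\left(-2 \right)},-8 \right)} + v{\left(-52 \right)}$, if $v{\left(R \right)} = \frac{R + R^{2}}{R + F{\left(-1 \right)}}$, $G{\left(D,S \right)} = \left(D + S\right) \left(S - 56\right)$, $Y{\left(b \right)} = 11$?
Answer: $- \frac{4532}{19} \approx -238.53$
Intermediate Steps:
$F{\left(s \right)} = 5 s$ ($F{\left(s \right)} = - 5 s \left(-1\right) = 5 s$)
$G{\left(D,S \right)} = \left(-56 + S\right) \left(D + S\right)$ ($G{\left(D,S \right)} = \left(D + S\right) \left(-56 + S\right) = \left(-56 + S\right) \left(D + S\right)$)
$v{\left(R \right)} = \frac{R + R^{2}}{-5 + R}$ ($v{\left(R \right)} = \frac{R + R^{2}}{R + 5 \left(-1\right)} = \frac{R + R^{2}}{R - 5} = \frac{R + R^{2}}{-5 + R}$)
$G{\left(Y{\left(-2 \right)},-8 \right)} + v{\left(-52 \right)} = \left(\left(-8\right)^{2} - 616 - -448 + 11 \left(-8\right)\right) - \frac{52 \left(1 - 52\right)}{-5 - 52} = \left(64 - 616 + 448 - 88\right) - 52 \frac{1}{-57} \left(-51\right) = -192 - \left(- \frac{52}{57}\right) \left(-51\right) = -192 - \frac{884}{19} = - \frac{4532}{19}$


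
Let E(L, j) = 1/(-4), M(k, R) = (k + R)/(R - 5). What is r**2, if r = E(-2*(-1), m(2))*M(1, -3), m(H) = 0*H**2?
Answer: 1/256 ≈ 0.0039063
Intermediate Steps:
M(k, R) = (R + k)/(-5 + R)
m(H) = 0
E(L, j) = -1/4
r = -1/16 (r = -(-3 + 1)/(4*(-5 - 3)) = -(-2)/(4*(-8)) = -(-1)*(-2)/32 = -1/4*1/4 = -1/16 ≈ -0.062500)
r**2 = (-1/16)**2 = 1/256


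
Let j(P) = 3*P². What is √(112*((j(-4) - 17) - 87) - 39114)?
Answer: I*√45386 ≈ 213.04*I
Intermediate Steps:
√(112*((j(-4) - 17) - 87) - 39114) = √(112*((3*(-4)² - 17) - 87) - 39114) = √(112*((3*16 - 17) - 87) - 39114) = √(112*((48 - 17) - 87) - 39114) = √(112*(31 - 87) - 39114) = √(112*(-56) - 39114) = √(-6272 - 39114) = √(-45386) = I*√45386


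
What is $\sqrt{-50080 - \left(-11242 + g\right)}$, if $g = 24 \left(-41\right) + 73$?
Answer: $i \sqrt{37927} \approx 194.75 i$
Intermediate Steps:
$g = -911$ ($g = -984 + 73 = -911$)
$\sqrt{-50080 - \left(-11242 + g\right)} = \sqrt{-50080 + \left(11242 - -911\right)} = \sqrt{-50080 + \left(11242 + 911\right)} = \sqrt{-50080 + 12153} = \sqrt{-37927} = i \sqrt{37927}$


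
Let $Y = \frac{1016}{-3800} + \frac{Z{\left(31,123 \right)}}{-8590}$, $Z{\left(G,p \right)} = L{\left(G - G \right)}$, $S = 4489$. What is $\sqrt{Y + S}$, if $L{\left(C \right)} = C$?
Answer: $\frac{2 \sqrt{10127703}}{95} \approx 66.998$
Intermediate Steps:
$Z{\left(G,p \right)} = 0$ ($Z{\left(G,p \right)} = G - G = 0$)
$Y = - \frac{127}{475}$ ($Y = \frac{1016}{-3800} + \frac{0}{-8590} = 1016 \left(- \frac{1}{3800}\right) + 0 \left(- \frac{1}{8590}\right) = - \frac{127}{475} + 0 = - \frac{127}{475} \approx -0.26737$)
$\sqrt{Y + S} = \sqrt{- \frac{127}{475} + 4489} = \sqrt{\frac{2132148}{475}} = \frac{2 \sqrt{10127703}}{95}$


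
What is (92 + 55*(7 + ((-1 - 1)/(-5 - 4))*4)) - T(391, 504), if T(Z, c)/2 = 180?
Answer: 1493/9 ≈ 165.89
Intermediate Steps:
T(Z, c) = 360 (T(Z, c) = 2*180 = 360)
(92 + 55*(7 + ((-1 - 1)/(-5 - 4))*4)) - T(391, 504) = (92 + 55*(7 + ((-1 - 1)/(-5 - 4))*4)) - 1*360 = (92 + 55*(7 - 2/(-9)*4)) - 360 = (92 + 55*(7 - 2*(-1/9)*4)) - 360 = (92 + 55*(7 + (2/9)*4)) - 360 = (92 + 55*(7 + 8/9)) - 360 = (92 + 55*(71/9)) - 360 = (92 + 3905/9) - 360 = 4733/9 - 360 = 1493/9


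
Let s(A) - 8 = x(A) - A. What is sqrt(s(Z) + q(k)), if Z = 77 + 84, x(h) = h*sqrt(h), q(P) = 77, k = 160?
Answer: sqrt(-76 + 161*sqrt(161)) ≈ 44.349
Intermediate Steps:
x(h) = h**(3/2)
Z = 161
s(A) = 8 + A**(3/2) - A (s(A) = 8 + (A**(3/2) - A) = 8 + A**(3/2) - A)
sqrt(s(Z) + q(k)) = sqrt((8 + 161**(3/2) - 1*161) + 77) = sqrt((8 + 161*sqrt(161) - 161) + 77) = sqrt((-153 + 161*sqrt(161)) + 77) = sqrt(-76 + 161*sqrt(161))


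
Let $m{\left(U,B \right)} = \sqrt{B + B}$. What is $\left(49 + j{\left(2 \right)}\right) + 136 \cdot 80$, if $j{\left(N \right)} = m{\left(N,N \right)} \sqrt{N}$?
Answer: $10929 + 2 \sqrt{2} \approx 10932.0$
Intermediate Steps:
$m{\left(U,B \right)} = \sqrt{2} \sqrt{B}$ ($m{\left(U,B \right)} = \sqrt{2 B} = \sqrt{2} \sqrt{B}$)
$j{\left(N \right)} = N \sqrt{2}$ ($j{\left(N \right)} = \sqrt{2} \sqrt{N} \sqrt{N} = N \sqrt{2}$)
$\left(49 + j{\left(2 \right)}\right) + 136 \cdot 80 = \left(49 + 2 \sqrt{2}\right) + 136 \cdot 80 = \left(49 + 2 \sqrt{2}\right) + 10880 = 10929 + 2 \sqrt{2}$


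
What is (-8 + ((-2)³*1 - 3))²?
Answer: 361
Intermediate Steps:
(-8 + ((-2)³*1 - 3))² = (-8 + (-8*1 - 3))² = (-8 + (-8 - 3))² = (-8 - 11)² = (-19)² = 361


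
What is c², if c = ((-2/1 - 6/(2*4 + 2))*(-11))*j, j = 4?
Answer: 327184/25 ≈ 13087.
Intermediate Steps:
c = 572/5 (c = ((-2/1 - 6/(2*4 + 2))*(-11))*4 = ((-2*1 - 6/(8 + 2))*(-11))*4 = ((-2 - 6/10)*(-11))*4 = ((-2 - 6*⅒)*(-11))*4 = ((-2 - ⅗)*(-11))*4 = -13/5*(-11)*4 = (143/5)*4 = 572/5 ≈ 114.40)
c² = (572/5)² = 327184/25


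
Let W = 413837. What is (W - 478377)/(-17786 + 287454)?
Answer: -2305/9631 ≈ -0.23933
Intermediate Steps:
(W - 478377)/(-17786 + 287454) = (413837 - 478377)/(-17786 + 287454) = -64540/269668 = -64540*1/269668 = -2305/9631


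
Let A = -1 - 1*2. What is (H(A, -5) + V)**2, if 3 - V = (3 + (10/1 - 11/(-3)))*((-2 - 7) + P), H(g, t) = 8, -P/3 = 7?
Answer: 261121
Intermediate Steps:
A = -3 (A = -1 - 2 = -3)
P = -21 (P = -3*7 = -21)
V = 503 (V = 3 - (3 + (10/1 - 11/(-3)))*((-2 - 7) - 21) = 3 - (3 + (10*1 - 11*(-1/3)))*(-9 - 21) = 3 - (3 + (10 + 11/3))*(-30) = 3 - (3 + 41/3)*(-30) = 3 - 50*(-30)/3 = 3 - 1*(-500) = 3 + 500 = 503)
(H(A, -5) + V)**2 = (8 + 503)**2 = 511**2 = 261121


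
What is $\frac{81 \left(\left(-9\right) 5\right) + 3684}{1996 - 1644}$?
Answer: $\frac{39}{352} \approx 0.1108$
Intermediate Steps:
$\frac{81 \left(\left(-9\right) 5\right) + 3684}{1996 - 1644} = \frac{81 \left(-45\right) + 3684}{352} = \left(-3645 + 3684\right) \frac{1}{352} = 39 \cdot \frac{1}{352} = \frac{39}{352}$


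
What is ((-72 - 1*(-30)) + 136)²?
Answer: 8836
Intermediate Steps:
((-72 - 1*(-30)) + 136)² = ((-72 + 30) + 136)² = (-42 + 136)² = 94² = 8836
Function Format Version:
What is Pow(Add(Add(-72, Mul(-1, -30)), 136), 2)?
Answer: 8836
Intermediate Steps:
Pow(Add(Add(-72, Mul(-1, -30)), 136), 2) = Pow(Add(Add(-72, 30), 136), 2) = Pow(Add(-42, 136), 2) = Pow(94, 2) = 8836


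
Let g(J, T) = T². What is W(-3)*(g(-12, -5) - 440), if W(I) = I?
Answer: 1245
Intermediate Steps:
W(-3)*(g(-12, -5) - 440) = -3*((-5)² - 440) = -3*(25 - 440) = -3*(-415) = 1245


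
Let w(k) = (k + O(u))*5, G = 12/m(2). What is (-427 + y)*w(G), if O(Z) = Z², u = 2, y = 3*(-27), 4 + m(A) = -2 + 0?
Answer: -5080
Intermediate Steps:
m(A) = -6 (m(A) = -4 + (-2 + 0) = -4 - 2 = -6)
y = -81
G = -2 (G = 12/(-6) = 12*(-⅙) = -2)
w(k) = 20 + 5*k (w(k) = (k + 2²)*5 = (k + 4)*5 = (4 + k)*5 = 20 + 5*k)
(-427 + y)*w(G) = (-427 - 81)*(20 + 5*(-2)) = -508*(20 - 10) = -508*10 = -5080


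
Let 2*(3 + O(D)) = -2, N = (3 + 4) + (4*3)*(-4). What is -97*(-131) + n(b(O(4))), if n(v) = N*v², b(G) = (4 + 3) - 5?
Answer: 12543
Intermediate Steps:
N = -41 (N = 7 + 12*(-4) = 7 - 48 = -41)
O(D) = -4 (O(D) = -3 + (½)*(-2) = -3 - 1 = -4)
b(G) = 2 (b(G) = 7 - 5 = 2)
n(v) = -41*v²
-97*(-131) + n(b(O(4))) = -97*(-131) - 41*2² = 12707 - 41*4 = 12707 - 164 = 12543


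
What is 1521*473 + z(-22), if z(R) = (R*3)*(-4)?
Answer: 719697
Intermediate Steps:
z(R) = -12*R (z(R) = (3*R)*(-4) = -12*R)
1521*473 + z(-22) = 1521*473 - 12*(-22) = 719433 + 264 = 719697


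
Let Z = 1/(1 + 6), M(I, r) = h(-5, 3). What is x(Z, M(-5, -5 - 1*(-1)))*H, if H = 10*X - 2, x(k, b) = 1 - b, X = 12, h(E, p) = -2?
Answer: 354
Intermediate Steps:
M(I, r) = -2
Z = ⅐ (Z = 1/7 = ⅐ ≈ 0.14286)
H = 118 (H = 10*12 - 2 = 120 - 2 = 118)
x(Z, M(-5, -5 - 1*(-1)))*H = (1 - 1*(-2))*118 = (1 + 2)*118 = 3*118 = 354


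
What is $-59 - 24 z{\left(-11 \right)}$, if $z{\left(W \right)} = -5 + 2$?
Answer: $13$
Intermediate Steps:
$z{\left(W \right)} = -3$
$-59 - 24 z{\left(-11 \right)} = -59 - -72 = -59 + 72 = 13$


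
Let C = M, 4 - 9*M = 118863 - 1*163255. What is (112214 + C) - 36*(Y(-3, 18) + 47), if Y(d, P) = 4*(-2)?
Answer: 1041686/9 ≈ 1.1574e+5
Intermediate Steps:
Y(d, P) = -8
M = 44396/9 (M = 4/9 - (118863 - 1*163255)/9 = 4/9 - (118863 - 163255)/9 = 4/9 - 1/9*(-44392) = 4/9 + 44392/9 = 44396/9 ≈ 4932.9)
C = 44396/9 ≈ 4932.9
(112214 + C) - 36*(Y(-3, 18) + 47) = (112214 + 44396/9) - 36*(-8 + 47) = 1054322/9 - 36*39 = 1054322/9 - 1404 = 1041686/9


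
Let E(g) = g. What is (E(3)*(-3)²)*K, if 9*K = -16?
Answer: -48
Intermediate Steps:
K = -16/9 (K = (⅑)*(-16) = -16/9 ≈ -1.7778)
(E(3)*(-3)²)*K = (3*(-3)²)*(-16/9) = (3*9)*(-16/9) = 27*(-16/9) = -48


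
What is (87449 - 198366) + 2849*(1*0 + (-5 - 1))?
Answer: -128011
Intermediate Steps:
(87449 - 198366) + 2849*(1*0 + (-5 - 1)) = -110917 + 2849*(0 - 6) = -110917 + 2849*(-6) = -110917 - 17094 = -128011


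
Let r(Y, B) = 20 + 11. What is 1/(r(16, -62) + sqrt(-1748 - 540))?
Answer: 31/3249 - 4*I*sqrt(143)/3249 ≈ 0.0095414 - 0.014722*I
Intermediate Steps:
r(Y, B) = 31
1/(r(16, -62) + sqrt(-1748 - 540)) = 1/(31 + sqrt(-1748 - 540)) = 1/(31 + sqrt(-2288)) = 1/(31 + 4*I*sqrt(143))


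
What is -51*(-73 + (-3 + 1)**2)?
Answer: 3519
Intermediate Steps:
-51*(-73 + (-3 + 1)**2) = -51*(-73 + (-2)**2) = -51*(-73 + 4) = -51*(-69) = 3519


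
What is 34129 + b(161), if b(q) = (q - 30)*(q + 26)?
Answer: 58626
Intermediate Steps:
b(q) = (-30 + q)*(26 + q)
34129 + b(161) = 34129 + (-780 + 161² - 4*161) = 34129 + (-780 + 25921 - 644) = 34129 + 24497 = 58626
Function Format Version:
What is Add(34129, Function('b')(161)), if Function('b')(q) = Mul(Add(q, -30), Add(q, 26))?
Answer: 58626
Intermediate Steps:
Function('b')(q) = Mul(Add(-30, q), Add(26, q))
Add(34129, Function('b')(161)) = Add(34129, Add(-780, Pow(161, 2), Mul(-4, 161))) = Add(34129, Add(-780, 25921, -644)) = Add(34129, 24497) = 58626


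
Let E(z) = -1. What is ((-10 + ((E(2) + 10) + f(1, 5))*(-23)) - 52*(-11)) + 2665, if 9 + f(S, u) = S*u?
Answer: 3112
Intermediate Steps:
f(S, u) = -9 + S*u
((-10 + ((E(2) + 10) + f(1, 5))*(-23)) - 52*(-11)) + 2665 = ((-10 + ((-1 + 10) + (-9 + 1*5))*(-23)) - 52*(-11)) + 2665 = ((-10 + (9 + (-9 + 5))*(-23)) + 572) + 2665 = ((-10 + (9 - 4)*(-23)) + 572) + 2665 = ((-10 + 5*(-23)) + 572) + 2665 = ((-10 - 115) + 572) + 2665 = (-125 + 572) + 2665 = 447 + 2665 = 3112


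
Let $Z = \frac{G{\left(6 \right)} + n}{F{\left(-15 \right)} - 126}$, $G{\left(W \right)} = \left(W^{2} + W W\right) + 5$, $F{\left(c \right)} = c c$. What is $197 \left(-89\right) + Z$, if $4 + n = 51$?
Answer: $- \frac{1735643}{99} \approx -17532.0$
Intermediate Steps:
$F{\left(c \right)} = c^{2}$
$n = 47$ ($n = -4 + 51 = 47$)
$G{\left(W \right)} = 5 + 2 W^{2}$ ($G{\left(W \right)} = \left(W^{2} + W^{2}\right) + 5 = 2 W^{2} + 5 = 5 + 2 W^{2}$)
$Z = \frac{124}{99}$ ($Z = \frac{\left(5 + 2 \cdot 6^{2}\right) + 47}{\left(-15\right)^{2} - 126} = \frac{\left(5 + 2 \cdot 36\right) + 47}{225 - 126} = \frac{\left(5 + 72\right) + 47}{99} = \left(77 + 47\right) \frac{1}{99} = 124 \cdot \frac{1}{99} = \frac{124}{99} \approx 1.2525$)
$197 \left(-89\right) + Z = 197 \left(-89\right) + \frac{124}{99} = -17533 + \frac{124}{99} = - \frac{1735643}{99}$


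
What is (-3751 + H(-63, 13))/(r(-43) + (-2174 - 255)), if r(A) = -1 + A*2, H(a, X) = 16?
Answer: 3735/2516 ≈ 1.4845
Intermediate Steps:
r(A) = -1 + 2*A
(-3751 + H(-63, 13))/(r(-43) + (-2174 - 255)) = (-3751 + 16)/((-1 + 2*(-43)) + (-2174 - 255)) = -3735/((-1 - 86) - 2429) = -3735/(-87 - 2429) = -3735/(-2516) = -3735*(-1/2516) = 3735/2516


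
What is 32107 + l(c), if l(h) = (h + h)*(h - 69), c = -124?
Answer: 79971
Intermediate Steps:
l(h) = 2*h*(-69 + h) (l(h) = (2*h)*(-69 + h) = 2*h*(-69 + h))
32107 + l(c) = 32107 + 2*(-124)*(-69 - 124) = 32107 + 2*(-124)*(-193) = 32107 + 47864 = 79971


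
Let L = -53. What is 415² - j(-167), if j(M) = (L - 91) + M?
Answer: 172536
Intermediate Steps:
j(M) = -144 + M (j(M) = (-53 - 91) + M = -144 + M)
415² - j(-167) = 415² - (-144 - 167) = 172225 - 1*(-311) = 172225 + 311 = 172536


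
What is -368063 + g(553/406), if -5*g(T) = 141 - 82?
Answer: -1840374/5 ≈ -3.6808e+5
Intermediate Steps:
g(T) = -59/5 (g(T) = -(141 - 82)/5 = -⅕*59 = -59/5)
-368063 + g(553/406) = -368063 - 59/5 = -1840374/5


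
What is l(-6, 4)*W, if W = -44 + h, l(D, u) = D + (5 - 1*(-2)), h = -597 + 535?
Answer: -106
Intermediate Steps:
h = -62
l(D, u) = 7 + D (l(D, u) = D + (5 + 2) = D + 7 = 7 + D)
W = -106 (W = -44 - 62 = -106)
l(-6, 4)*W = (7 - 6)*(-106) = 1*(-106) = -106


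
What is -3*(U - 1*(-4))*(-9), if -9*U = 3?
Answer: 99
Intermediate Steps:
U = -⅓ (U = -⅑*3 = -⅓ ≈ -0.33333)
-3*(U - 1*(-4))*(-9) = -3*(-⅓ - 1*(-4))*(-9) = -3*(-⅓ + 4)*(-9) = -3*11/3*(-9) = -11*(-9) = 99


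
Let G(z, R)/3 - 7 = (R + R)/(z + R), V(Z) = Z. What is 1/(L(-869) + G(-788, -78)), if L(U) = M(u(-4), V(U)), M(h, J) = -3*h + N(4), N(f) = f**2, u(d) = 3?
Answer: 433/12358 ≈ 0.035038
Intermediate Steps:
G(z, R) = 21 + 6*R/(R + z) (G(z, R) = 21 + 3*((R + R)/(z + R)) = 21 + 3*((2*R)/(R + z)) = 21 + 3*(2*R/(R + z)) = 21 + 6*R/(R + z))
M(h, J) = 16 - 3*h (M(h, J) = -3*h + 4**2 = -3*h + 16 = 16 - 3*h)
L(U) = 7 (L(U) = 16 - 3*3 = 16 - 9 = 7)
1/(L(-869) + G(-788, -78)) = 1/(7 + 3*(7*(-788) + 9*(-78))/(-78 - 788)) = 1/(7 + 3*(-5516 - 702)/(-866)) = 1/(7 + 3*(-1/866)*(-6218)) = 1/(7 + 9327/433) = 1/(12358/433) = 433/12358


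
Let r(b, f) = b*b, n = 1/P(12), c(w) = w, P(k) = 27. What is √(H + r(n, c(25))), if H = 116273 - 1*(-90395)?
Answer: √150660973/27 ≈ 454.61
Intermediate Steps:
H = 206668 (H = 116273 + 90395 = 206668)
n = 1/27 ≈ 0.037037
r(b, f) = b²
√(H + r(n, c(25))) = √(206668 + (1/27)²) = √(206668 + 1/729) = √(150660973/729) = √150660973/27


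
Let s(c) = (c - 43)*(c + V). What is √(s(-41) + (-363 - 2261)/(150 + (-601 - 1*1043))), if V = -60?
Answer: 2*√131531345/249 ≈ 92.118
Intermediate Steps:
s(c) = (-60 + c)*(-43 + c) (s(c) = (c - 43)*(c - 60) = (-43 + c)*(-60 + c) = (-60 + c)*(-43 + c))
√(s(-41) + (-363 - 2261)/(150 + (-601 - 1*1043))) = √((2580 + (-41)² - 103*(-41)) + (-363 - 2261)/(150 + (-601 - 1*1043))) = √((2580 + 1681 + 4223) - 2624/(150 + (-601 - 1043))) = √(8484 - 2624/(150 - 1644)) = √(8484 - 2624/(-1494)) = √(8484 - 2624*(-1/1494)) = √(8484 + 1312/747) = √(6338860/747) = 2*√131531345/249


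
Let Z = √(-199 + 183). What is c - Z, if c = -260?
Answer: -260 - 4*I ≈ -260.0 - 4.0*I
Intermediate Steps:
Z = 4*I (Z = √(-16) = 4*I ≈ 4.0*I)
c - Z = -260 - 4*I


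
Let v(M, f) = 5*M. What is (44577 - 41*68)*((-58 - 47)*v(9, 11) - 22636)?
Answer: -1143388829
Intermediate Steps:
(44577 - 41*68)*((-58 - 47)*v(9, 11) - 22636) = (44577 - 41*68)*((-58 - 47)*(5*9) - 22636) = (44577 - 2788)*(-105*45 - 22636) = 41789*(-4725 - 22636) = 41789*(-27361) = -1143388829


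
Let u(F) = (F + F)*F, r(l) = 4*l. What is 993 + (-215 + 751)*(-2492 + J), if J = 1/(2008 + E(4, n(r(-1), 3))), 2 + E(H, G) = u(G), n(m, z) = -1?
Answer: -335014402/251 ≈ -1.3347e+6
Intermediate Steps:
u(F) = 2*F² (u(F) = (2*F)*F = 2*F²)
E(H, G) = -2 + 2*G²
J = 1/2008 (J = 1/(2008 + (-2 + 2*(-1)²)) = 1/(2008 + (-2 + 2*1)) = 1/(2008 + (-2 + 2)) = 1/(2008 + 0) = 1/2008 ≈ 0.00049801)
993 + (-215 + 751)*(-2492 + J) = 993 + (-215 + 751)*(-2492 + 1/2008) = 993 + 536*(-5003935/2008) = 993 - 335263645/251 = -335014402/251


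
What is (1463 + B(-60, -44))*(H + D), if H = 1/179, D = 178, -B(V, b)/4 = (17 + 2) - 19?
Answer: 46615569/179 ≈ 2.6042e+5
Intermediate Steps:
B(V, b) = 0 (B(V, b) = -4*((17 + 2) - 19) = -4*(19 - 19) = -4*0 = 0)
H = 1/179 ≈ 0.0055866
(1463 + B(-60, -44))*(H + D) = (1463 + 0)*(1/179 + 178) = 1463*(31863/179) = 46615569/179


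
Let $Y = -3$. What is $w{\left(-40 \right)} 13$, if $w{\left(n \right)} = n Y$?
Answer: $1560$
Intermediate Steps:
$w{\left(n \right)} = - 3 n$ ($w{\left(n \right)} = n \left(-3\right) = - 3 n$)
$w{\left(-40 \right)} 13 = \left(-3\right) \left(-40\right) 13 = 120 \cdot 13 = 1560$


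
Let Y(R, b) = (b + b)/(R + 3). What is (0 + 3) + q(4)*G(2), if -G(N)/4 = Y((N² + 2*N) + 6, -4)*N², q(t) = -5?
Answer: -589/17 ≈ -34.647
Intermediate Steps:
Y(R, b) = 2*b/(3 + R) (Y(R, b) = (2*b)/(3 + R) = 2*b/(3 + R))
G(N) = 32*N²/(9 + N² + 2*N) (G(N) = -4*2*(-4)/(3 + ((N² + 2*N) + 6))*N² = -4*2*(-4)/(3 + (6 + N² + 2*N))*N² = -4*2*(-4)/(9 + N² + 2*N)*N² = -4*(-8/(9 + N² + 2*N))*N² = -(-32)*N²/(9 + N² + 2*N) = 32*N²/(9 + N² + 2*N))
(0 + 3) + q(4)*G(2) = (0 + 3) - 160*2²/(9 + 2² + 2*2) = 3 - 160*4/(9 + 4 + 4) = 3 - 160*4/17 = 3 - 5*128/17 = 3 - 640/17 = -589/17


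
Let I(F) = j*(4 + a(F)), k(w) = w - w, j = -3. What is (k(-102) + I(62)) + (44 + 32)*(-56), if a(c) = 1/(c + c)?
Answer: -529235/124 ≈ -4268.0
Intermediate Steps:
k(w) = 0
a(c) = 1/(2*c)
I(F) = -12 - 3/(2*F) (I(F) = -3*(4 + 1/(2*F)) = -12 - 3/(2*F))
(k(-102) + I(62)) + (44 + 32)*(-56) = (0 + (-12 - 3/2/62)) + (44 + 32)*(-56) = (0 + (-12 - 3/2*1/62)) + 76*(-56) = (0 + (-12 - 3/124)) - 4256 = (0 - 1491/124) - 4256 = -1491/124 - 4256 = -529235/124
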